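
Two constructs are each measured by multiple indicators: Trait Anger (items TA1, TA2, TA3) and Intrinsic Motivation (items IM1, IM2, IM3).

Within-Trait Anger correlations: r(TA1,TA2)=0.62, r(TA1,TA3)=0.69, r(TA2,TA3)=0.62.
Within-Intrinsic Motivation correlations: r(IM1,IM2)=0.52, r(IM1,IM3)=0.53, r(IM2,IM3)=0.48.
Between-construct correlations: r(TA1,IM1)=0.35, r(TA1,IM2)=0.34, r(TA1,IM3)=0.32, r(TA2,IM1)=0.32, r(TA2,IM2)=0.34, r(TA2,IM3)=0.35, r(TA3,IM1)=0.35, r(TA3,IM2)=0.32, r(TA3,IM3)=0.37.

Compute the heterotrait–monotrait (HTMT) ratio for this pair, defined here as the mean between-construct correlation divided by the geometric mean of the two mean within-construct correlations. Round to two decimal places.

0.59

Between-construct mean = 3.06/9 = 0.3400.
Mean within-TA = 1.93/3 = 0.6433; mean within-IM = 1.53/3 = 0.5100.
Geometric mean = √(0.6433 × 0.5100) = 0.5728.
HTMT = 0.3400 / 0.5728 = 0.59.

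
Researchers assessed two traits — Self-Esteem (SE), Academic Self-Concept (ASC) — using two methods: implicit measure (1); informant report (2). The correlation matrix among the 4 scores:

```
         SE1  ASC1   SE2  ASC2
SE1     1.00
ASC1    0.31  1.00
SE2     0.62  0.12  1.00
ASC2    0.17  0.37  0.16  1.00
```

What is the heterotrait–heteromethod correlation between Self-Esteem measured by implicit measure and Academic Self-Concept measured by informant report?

0.17

Different traits and methods: r(SE1, ASC2) = 0.17.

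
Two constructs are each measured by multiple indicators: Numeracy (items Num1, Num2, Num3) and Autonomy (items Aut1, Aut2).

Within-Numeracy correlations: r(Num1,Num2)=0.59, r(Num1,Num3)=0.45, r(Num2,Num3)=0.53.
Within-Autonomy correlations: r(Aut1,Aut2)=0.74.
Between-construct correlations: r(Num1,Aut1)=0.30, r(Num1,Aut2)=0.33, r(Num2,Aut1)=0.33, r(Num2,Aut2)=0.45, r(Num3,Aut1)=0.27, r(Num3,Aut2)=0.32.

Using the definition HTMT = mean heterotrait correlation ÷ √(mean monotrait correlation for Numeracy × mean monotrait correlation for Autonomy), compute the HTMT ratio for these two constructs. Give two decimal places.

0.54

Between-construct mean = 2.00/6 = 0.3333.
Mean within-Num = 1.57/3 = 0.5233; mean within-Aut = 0.74/1 = 0.7400.
Geometric mean = √(0.5233 × 0.7400) = 0.6223.
HTMT = 0.3333 / 0.6223 = 0.54.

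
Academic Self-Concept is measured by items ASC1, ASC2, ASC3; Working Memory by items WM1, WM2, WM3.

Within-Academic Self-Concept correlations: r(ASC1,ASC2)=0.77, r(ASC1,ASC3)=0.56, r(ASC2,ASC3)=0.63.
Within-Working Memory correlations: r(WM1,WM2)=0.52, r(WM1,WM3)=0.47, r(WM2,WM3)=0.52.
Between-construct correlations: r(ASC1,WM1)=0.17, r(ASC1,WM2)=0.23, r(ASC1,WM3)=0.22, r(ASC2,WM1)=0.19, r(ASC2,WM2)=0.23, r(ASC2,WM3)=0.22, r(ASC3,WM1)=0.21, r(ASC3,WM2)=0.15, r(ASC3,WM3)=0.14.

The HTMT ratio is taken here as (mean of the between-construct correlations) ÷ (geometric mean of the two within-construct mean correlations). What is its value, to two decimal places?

0.34

Mean between = 1.76/9 = 0.1956.
Mean within-ASC = 1.96/3 = 0.6533; mean within-WM = 1.51/3 = 0.5033.
Geometric mean = √(0.6533 × 0.5033) = 0.5734.
HTMT = 0.1956 / 0.5734 = 0.34.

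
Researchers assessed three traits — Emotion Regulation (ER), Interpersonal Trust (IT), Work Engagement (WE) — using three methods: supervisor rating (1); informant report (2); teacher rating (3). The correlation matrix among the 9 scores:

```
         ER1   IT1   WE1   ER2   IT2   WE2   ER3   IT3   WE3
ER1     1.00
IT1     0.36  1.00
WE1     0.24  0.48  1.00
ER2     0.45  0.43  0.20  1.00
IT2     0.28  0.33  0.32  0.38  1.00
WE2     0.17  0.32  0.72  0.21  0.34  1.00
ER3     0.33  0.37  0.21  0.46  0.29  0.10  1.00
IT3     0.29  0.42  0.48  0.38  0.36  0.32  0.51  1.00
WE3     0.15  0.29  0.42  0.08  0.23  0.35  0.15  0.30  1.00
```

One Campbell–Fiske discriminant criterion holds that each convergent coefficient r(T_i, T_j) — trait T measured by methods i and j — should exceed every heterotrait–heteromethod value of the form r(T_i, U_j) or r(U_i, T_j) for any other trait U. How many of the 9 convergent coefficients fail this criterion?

5

Checking each validity diagonal entry against its comparison values:
ER (methods 1·2): 0.45 vs {0.28, 0.43, 0.17, 0.20} → pass.
ER (methods 1·3): 0.33 vs {0.29, 0.37, 0.15, 0.21} → fail.
ER (methods 2·3): 0.46 vs {0.38, 0.29, 0.08, 0.10} → pass.
IT (methods 1·2): 0.33 vs {0.43, 0.28, 0.32, 0.32} → fail.
IT (methods 1·3): 0.42 vs {0.37, 0.29, 0.29, 0.48} → fail.
IT (methods 2·3): 0.36 vs {0.29, 0.38, 0.23, 0.32} → fail.
WE (methods 1·2): 0.72 vs {0.20, 0.17, 0.32, 0.32} → pass.
WE (methods 1·3): 0.42 vs {0.21, 0.15, 0.48, 0.29} → fail.
WE (methods 2·3): 0.35 vs {0.10, 0.08, 0.32, 0.23} → pass.
5 of 9 fail.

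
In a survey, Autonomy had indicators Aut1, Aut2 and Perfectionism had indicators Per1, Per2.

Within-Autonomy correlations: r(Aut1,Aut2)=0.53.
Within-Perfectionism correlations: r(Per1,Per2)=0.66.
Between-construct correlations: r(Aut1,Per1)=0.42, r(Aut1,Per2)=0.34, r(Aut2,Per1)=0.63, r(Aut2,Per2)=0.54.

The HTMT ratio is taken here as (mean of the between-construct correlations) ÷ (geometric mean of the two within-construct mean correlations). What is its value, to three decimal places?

Between-construct mean = 1.93/4 = 0.4825.
Mean within-Aut = 0.53/1 = 0.5300; mean within-Per = 0.66/1 = 0.6600.
Geometric mean = √(0.5300 × 0.6600) = 0.5914.
HTMT = 0.4825 / 0.5914 = 0.816.

0.816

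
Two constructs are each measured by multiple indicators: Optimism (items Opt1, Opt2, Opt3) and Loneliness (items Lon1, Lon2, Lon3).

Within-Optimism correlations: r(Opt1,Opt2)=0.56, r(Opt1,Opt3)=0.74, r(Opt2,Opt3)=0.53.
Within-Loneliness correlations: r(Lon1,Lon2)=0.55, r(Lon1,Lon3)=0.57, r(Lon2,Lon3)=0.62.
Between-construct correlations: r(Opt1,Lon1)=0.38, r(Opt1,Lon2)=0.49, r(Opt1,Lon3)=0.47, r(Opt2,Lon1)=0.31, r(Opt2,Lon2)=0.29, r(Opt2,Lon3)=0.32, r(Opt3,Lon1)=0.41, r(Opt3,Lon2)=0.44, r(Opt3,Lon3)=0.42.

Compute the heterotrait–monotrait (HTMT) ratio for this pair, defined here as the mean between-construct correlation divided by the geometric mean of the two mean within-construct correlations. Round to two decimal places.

0.66

Mean heterotrait r = 3.53/9 = 0.3922.
Mean within-Opt = 1.83/3 = 0.6100; mean within-Lon = 1.74/3 = 0.5800.
Geometric mean = √(0.6100 × 0.5800) = 0.5948.
HTMT = 0.3922 / 0.5948 = 0.66.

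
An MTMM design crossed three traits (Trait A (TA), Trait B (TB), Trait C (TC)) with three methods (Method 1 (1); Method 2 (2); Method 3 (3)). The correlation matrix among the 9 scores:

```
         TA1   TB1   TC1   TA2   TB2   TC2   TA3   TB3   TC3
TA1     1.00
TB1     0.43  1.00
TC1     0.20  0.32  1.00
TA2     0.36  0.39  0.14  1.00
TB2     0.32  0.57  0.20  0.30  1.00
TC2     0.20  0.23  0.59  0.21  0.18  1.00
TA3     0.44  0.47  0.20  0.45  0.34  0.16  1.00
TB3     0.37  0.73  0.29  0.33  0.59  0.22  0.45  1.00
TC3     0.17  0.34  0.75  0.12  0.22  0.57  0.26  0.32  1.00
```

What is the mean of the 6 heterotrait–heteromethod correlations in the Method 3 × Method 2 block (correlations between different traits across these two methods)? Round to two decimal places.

0.23

HTHM values (method 3 × method 2): 0.34, 0.16, 0.33, 0.22, 0.12, 0.22; mean = 1.39/6 = 0.23.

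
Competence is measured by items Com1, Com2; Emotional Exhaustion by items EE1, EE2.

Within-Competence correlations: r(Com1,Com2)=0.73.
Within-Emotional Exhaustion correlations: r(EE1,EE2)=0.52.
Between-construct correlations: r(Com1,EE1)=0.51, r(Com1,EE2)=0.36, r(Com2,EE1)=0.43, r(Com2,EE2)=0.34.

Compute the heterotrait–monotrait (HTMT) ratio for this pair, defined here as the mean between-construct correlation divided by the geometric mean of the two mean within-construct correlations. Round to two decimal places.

Between-construct mean = 1.64/4 = 0.4100.
Mean within-Com = 0.73/1 = 0.7300; mean within-EE = 0.52/1 = 0.5200.
Geometric mean = √(0.7300 × 0.5200) = 0.6161.
HTMT = 0.4100 / 0.6161 = 0.67.

0.67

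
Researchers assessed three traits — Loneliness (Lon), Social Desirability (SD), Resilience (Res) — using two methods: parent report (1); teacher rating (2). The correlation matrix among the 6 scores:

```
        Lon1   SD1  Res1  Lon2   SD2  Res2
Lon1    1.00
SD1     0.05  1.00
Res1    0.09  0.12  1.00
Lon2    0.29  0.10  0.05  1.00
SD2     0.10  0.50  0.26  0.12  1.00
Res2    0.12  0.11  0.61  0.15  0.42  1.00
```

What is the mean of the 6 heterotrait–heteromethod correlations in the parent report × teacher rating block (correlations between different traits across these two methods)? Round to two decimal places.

HTHM values (method 1 × method 2): 0.10, 0.12, 0.10, 0.11, 0.05, 0.26; mean = 0.74/6 = 0.12.

0.12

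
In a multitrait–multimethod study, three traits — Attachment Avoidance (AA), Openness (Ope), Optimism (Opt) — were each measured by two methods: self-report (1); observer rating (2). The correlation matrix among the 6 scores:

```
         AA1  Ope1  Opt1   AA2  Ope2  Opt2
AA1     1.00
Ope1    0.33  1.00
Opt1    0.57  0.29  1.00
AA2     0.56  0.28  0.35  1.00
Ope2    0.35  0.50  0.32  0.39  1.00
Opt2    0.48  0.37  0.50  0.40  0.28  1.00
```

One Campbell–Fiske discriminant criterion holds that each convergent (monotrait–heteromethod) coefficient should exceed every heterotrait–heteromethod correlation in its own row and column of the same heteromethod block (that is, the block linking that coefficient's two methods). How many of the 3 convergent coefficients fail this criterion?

0

Checking each validity diagonal entry against its comparison values:
AA (methods 1·2): 0.56 vs {0.35, 0.28, 0.48, 0.35} → pass.
Ope (methods 1·2): 0.50 vs {0.28, 0.35, 0.37, 0.32} → pass.
Opt (methods 1·2): 0.50 vs {0.35, 0.48, 0.32, 0.37} → pass.
0 of 3 fail.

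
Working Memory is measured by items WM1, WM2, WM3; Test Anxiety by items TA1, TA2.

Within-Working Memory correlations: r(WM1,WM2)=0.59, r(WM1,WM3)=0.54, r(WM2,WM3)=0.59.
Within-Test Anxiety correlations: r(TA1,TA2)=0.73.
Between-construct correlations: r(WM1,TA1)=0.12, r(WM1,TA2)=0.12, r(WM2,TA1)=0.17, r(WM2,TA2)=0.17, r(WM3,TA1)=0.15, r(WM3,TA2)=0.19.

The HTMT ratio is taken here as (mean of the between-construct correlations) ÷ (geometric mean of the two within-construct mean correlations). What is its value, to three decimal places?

0.237

Between-construct mean = 0.92/6 = 0.1533.
Mean within-WM = 1.72/3 = 0.5733; mean within-TA = 0.73/1 = 0.7300.
Geometric mean = √(0.5733 × 0.7300) = 0.6469.
HTMT = 0.1533 / 0.6469 = 0.237.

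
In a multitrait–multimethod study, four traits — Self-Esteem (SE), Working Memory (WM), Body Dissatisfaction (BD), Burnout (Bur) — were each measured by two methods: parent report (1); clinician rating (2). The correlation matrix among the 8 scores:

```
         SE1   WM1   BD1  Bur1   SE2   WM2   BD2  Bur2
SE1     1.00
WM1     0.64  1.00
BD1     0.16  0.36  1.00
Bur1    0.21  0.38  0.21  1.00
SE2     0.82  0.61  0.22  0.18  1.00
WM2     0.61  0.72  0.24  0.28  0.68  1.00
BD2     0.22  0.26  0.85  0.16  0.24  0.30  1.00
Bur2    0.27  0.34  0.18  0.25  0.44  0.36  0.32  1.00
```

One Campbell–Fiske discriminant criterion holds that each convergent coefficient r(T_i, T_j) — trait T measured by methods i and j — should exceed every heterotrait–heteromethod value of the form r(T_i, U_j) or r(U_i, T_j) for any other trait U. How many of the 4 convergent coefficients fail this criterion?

Convergent coefficients and their comparison sets:
SE (methods 1·2): 0.82 vs {0.61, 0.61, 0.22, 0.22, 0.27, 0.18} → pass.
WM (methods 1·2): 0.72 vs {0.61, 0.61, 0.26, 0.24, 0.34, 0.28} → pass.
BD (methods 1·2): 0.85 vs {0.22, 0.22, 0.24, 0.26, 0.18, 0.16} → pass.
Bur (methods 1·2): 0.25 vs {0.18, 0.27, 0.28, 0.34, 0.16, 0.18} → fail.
1 of 4 fail.

1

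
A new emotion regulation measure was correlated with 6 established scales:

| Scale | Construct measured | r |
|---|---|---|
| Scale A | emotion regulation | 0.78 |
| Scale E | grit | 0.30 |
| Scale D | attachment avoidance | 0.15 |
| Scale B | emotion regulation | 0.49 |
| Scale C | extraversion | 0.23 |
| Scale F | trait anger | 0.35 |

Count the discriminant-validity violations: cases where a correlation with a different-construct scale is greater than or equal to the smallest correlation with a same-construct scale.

0

Convergent (same construct = emotion regulation): Scale A, Scale B.
Smallest convergent = 0.49. Discriminant values: 0.30, 0.15, 0.23, 0.35; count ≥ 0.49 → 0.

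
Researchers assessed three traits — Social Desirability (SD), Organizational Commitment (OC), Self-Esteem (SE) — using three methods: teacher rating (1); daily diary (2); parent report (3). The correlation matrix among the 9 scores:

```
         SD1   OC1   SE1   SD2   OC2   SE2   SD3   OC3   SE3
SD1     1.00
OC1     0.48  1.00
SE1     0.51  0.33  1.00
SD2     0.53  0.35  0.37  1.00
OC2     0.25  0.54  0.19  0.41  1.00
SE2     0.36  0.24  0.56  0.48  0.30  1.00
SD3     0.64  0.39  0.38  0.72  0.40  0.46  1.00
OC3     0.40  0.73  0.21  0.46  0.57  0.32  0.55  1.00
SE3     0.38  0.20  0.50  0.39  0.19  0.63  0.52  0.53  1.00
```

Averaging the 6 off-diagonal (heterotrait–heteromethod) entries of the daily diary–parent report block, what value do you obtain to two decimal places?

0.37

HTHM values (method 2 × method 3): 0.46, 0.39, 0.40, 0.19, 0.46, 0.32; mean = 2.22/6 = 0.37.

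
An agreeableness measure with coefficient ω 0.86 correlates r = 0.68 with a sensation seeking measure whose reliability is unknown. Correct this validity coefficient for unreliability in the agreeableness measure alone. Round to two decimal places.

Single correction: r_c = r_obs / √r_xx = 0.68 / √0.86 = 0.68 / 0.9274 ≈ 0.73.

0.73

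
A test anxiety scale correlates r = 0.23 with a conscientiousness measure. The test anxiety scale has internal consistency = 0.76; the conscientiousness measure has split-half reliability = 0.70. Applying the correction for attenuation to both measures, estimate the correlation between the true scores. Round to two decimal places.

r_true = r_obs / √(r_xx · r_yy) = 0.23 / √(0.76 × 0.70) = 0.23 / √0.5320 = 0.23 / 0.7294 ≈ 0.32.

0.32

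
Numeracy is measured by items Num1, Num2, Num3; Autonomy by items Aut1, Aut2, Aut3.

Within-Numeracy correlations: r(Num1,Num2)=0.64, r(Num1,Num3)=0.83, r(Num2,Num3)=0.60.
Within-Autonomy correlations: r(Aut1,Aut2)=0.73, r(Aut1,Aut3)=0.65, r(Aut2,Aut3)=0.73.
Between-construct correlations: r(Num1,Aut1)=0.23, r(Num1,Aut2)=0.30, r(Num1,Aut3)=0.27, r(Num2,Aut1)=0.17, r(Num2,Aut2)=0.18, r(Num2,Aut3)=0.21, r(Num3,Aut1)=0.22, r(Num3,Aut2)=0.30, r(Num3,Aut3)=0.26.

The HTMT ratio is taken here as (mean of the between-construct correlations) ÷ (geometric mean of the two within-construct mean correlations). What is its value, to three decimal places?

Between-construct mean = 2.14/9 = 0.2378.
Mean within-Num = 2.07/3 = 0.6900; mean within-Aut = 2.11/3 = 0.7033.
Geometric mean = √(0.6900 × 0.7033) = 0.6966.
HTMT = 0.2378 / 0.6966 = 0.341.

0.341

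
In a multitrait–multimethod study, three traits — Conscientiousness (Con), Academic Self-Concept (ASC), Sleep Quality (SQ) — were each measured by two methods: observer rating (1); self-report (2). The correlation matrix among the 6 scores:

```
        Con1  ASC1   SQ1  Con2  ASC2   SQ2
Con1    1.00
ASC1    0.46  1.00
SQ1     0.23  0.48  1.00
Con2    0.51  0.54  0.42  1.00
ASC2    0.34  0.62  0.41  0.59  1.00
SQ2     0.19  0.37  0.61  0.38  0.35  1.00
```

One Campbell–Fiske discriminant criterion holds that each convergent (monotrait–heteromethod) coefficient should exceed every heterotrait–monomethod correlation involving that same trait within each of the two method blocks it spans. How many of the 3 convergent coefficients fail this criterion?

1

Checking each validity diagonal entry against its comparison values:
Con (methods 1·2): 0.51 vs {0.46, 0.59, 0.23, 0.38} → fail.
ASC (methods 1·2): 0.62 vs {0.46, 0.59, 0.48, 0.35} → pass.
SQ (methods 1·2): 0.61 vs {0.23, 0.38, 0.48, 0.35} → pass.
1 of 3 fail.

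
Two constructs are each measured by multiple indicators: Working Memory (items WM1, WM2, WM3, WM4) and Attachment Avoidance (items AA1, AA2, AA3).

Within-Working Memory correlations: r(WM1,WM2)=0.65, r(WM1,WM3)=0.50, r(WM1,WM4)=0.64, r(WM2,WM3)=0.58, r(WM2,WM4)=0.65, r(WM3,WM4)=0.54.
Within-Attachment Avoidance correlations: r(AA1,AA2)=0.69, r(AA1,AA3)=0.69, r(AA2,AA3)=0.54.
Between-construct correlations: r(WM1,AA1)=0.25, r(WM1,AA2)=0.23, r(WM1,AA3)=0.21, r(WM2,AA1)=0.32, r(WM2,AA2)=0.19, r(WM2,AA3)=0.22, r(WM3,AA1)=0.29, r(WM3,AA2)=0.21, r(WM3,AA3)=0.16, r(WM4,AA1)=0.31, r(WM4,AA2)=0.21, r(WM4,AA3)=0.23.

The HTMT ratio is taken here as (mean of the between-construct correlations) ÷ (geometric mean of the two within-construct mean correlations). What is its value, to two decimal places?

Mean heterotrait r = 2.83/12 = 0.2358.
Mean within-WM = 3.56/6 = 0.5933; mean within-AA = 1.92/3 = 0.6400.
Geometric mean = √(0.5933 × 0.6400) = 0.6162.
HTMT = 0.2358 / 0.6162 = 0.38.

0.38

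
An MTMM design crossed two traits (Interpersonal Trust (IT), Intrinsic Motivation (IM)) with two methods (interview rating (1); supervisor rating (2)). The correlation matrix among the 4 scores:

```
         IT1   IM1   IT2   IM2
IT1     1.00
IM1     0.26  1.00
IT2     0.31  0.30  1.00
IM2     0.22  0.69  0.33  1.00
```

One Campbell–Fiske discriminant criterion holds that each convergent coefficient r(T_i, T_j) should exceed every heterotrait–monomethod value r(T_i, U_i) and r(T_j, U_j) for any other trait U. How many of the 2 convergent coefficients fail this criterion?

1

Checking each validity diagonal entry against its comparison values:
IT (methods 1·2): 0.31 vs {0.26, 0.33} → fail.
IM (methods 1·2): 0.69 vs {0.26, 0.33} → pass.
1 of 2 fail.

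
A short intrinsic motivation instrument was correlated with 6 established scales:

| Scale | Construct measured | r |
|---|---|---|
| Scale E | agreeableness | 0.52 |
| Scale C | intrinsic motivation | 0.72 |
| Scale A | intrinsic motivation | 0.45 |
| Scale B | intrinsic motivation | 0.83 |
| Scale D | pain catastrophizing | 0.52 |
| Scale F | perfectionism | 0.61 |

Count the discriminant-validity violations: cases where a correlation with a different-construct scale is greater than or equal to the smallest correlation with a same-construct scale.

3

Convergent (same construct = intrinsic motivation): Scale C, Scale A, Scale B.
Smallest convergent = 0.45. Discriminant values: 0.52, 0.52, 0.61; count ≥ 0.45 → 3.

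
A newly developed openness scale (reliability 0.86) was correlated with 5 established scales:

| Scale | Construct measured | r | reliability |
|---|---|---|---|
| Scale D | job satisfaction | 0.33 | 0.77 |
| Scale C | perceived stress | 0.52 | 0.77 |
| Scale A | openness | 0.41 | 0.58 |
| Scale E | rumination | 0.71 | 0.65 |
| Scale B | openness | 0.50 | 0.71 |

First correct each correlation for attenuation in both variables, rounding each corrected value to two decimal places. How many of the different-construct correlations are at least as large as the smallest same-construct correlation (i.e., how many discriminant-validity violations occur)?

2

Disattenuated r (r / √(r_scale · r_new)):
  Scale D (disc): 0.33 / √(0.77·0.86) = 0.41
  Scale C (disc): 0.52 / √(0.77·0.86) = 0.64
  Scale A (conv): 0.41 / √(0.58·0.86) = 0.58
  Scale E (disc): 0.71 / √(0.65·0.86) = 0.95
  Scale B (conv): 0.50 / √(0.71·0.86) = 0.64
Smallest convergent = 0.58. Discriminant values: 0.41, 0.64, 0.95; count ≥ 0.58 → 2.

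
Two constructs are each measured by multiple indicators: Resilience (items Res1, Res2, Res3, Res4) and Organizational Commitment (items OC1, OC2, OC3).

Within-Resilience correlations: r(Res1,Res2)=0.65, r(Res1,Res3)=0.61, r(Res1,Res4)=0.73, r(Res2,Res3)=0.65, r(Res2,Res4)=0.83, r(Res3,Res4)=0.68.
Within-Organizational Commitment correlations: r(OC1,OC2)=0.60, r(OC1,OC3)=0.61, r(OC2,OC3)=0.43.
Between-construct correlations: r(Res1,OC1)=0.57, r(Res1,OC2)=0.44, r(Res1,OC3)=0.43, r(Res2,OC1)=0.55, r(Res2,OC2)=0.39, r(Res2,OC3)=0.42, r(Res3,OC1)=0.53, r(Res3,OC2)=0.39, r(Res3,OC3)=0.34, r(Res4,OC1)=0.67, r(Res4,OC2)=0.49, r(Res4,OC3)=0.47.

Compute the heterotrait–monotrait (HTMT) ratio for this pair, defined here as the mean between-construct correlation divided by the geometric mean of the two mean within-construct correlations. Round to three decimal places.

Mean heterotrait r = 5.69/12 = 0.4742.
Mean within-Res = 4.15/6 = 0.6917; mean within-OC = 1.64/3 = 0.5467.
Geometric mean = √(0.6917 × 0.5467) = 0.6149.
HTMT = 0.4742 / 0.6149 = 0.771.

0.771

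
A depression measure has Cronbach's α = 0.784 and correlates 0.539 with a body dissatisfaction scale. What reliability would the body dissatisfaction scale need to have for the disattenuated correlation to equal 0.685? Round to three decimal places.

r_true = r_obs / √(r_xx · r_yy) ⇒ 0.685 = 0.539 / √(0.784 · r_yy).
√(0.784 · r_yy) = 0.539 / 0.685 = 0.7869; 0.784 · r_yy = 0.6192; r_yy = 0.6192 / 0.784 ≈ 0.790.

0.790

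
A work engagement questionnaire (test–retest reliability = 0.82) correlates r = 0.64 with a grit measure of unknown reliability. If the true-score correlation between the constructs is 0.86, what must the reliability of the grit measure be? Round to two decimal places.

0.68

r_true = r_obs / √(r_xx · r_yy) ⇒ 0.86 = 0.64 / √(0.82 · r_yy).
√(0.82 · r_yy) = 0.64 / 0.86 = 0.7442; 0.82 · r_yy = 0.5538; r_yy = 0.5538 / 0.82 ≈ 0.68.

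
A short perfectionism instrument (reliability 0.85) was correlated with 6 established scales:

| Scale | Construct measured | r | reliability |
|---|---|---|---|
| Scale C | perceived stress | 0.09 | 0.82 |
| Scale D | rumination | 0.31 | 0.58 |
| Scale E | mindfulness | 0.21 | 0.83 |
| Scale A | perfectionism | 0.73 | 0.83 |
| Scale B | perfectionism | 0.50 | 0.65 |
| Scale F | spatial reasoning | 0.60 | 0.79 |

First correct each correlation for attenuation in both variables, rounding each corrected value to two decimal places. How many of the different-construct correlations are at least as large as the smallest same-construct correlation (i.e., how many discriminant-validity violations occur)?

Disattenuated r (r / √(r_scale · r_new)):
  Scale C (disc): 0.09 / √(0.82·0.85) = 0.11
  Scale D (disc): 0.31 / √(0.58·0.85) = 0.44
  Scale E (disc): 0.21 / √(0.83·0.85) = 0.25
  Scale A (conv): 0.73 / √(0.83·0.85) = 0.87
  Scale B (conv): 0.50 / √(0.65·0.85) = 0.67
  Scale F (disc): 0.60 / √(0.79·0.85) = 0.73
Smallest convergent = 0.67. Discriminant values: 0.11, 0.44, 0.25, 0.73; count ≥ 0.67 → 1.

1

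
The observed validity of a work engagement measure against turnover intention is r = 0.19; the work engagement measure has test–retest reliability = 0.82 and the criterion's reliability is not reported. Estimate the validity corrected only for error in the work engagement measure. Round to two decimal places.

Single correction: r_c = r_obs / √r_xx = 0.19 / √0.82 = 0.19 / 0.9055 ≈ 0.21.

0.21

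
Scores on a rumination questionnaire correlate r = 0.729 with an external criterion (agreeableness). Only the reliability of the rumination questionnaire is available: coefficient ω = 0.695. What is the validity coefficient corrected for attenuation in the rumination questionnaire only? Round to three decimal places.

0.874

Single correction: r_c = r_obs / √r_xx = 0.729 / √0.695 = 0.729 / 0.8337 ≈ 0.874.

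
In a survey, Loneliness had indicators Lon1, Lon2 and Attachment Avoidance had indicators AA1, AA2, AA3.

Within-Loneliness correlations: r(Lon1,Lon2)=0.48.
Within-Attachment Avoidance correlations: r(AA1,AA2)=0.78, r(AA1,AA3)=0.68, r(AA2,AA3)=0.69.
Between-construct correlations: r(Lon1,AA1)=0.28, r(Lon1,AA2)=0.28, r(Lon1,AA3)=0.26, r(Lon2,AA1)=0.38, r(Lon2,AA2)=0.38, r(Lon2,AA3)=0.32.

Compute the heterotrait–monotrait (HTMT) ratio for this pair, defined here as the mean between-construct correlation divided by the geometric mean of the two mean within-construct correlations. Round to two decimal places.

Mean between = 1.90/6 = 0.3167.
Mean within-Lon = 0.48/1 = 0.4800; mean within-AA = 2.15/3 = 0.7167.
Geometric mean = √(0.4800 × 0.7167) = 0.5865.
HTMT = 0.3167 / 0.5865 = 0.54.

0.54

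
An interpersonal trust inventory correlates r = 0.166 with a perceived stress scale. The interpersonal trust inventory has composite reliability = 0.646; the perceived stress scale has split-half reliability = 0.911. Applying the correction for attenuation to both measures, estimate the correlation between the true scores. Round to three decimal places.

0.216

r_true = r_obs / √(r_xx · r_yy) = 0.166 / √(0.646 × 0.911) = 0.166 / √0.588506 = 0.166 / 0.7671 ≈ 0.216.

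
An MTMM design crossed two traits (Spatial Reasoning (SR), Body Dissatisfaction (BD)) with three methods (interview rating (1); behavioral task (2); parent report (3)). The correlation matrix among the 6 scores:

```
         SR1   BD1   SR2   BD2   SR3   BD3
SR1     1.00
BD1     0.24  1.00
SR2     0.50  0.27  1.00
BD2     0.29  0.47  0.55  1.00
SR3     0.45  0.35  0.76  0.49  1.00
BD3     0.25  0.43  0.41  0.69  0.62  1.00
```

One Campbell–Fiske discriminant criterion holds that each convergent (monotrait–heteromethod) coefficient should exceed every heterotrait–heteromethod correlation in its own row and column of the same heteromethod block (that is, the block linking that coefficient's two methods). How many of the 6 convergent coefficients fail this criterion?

Checking each validity diagonal entry against its comparison values:
SR (methods 1·2): 0.50 vs {0.29, 0.27} → pass.
SR (methods 1·3): 0.45 vs {0.25, 0.35} → pass.
SR (methods 2·3): 0.76 vs {0.41, 0.49} → pass.
BD (methods 1·2): 0.47 vs {0.27, 0.29} → pass.
BD (methods 1·3): 0.43 vs {0.35, 0.25} → pass.
BD (methods 2·3): 0.69 vs {0.49, 0.41} → pass.
0 of 6 fail.

0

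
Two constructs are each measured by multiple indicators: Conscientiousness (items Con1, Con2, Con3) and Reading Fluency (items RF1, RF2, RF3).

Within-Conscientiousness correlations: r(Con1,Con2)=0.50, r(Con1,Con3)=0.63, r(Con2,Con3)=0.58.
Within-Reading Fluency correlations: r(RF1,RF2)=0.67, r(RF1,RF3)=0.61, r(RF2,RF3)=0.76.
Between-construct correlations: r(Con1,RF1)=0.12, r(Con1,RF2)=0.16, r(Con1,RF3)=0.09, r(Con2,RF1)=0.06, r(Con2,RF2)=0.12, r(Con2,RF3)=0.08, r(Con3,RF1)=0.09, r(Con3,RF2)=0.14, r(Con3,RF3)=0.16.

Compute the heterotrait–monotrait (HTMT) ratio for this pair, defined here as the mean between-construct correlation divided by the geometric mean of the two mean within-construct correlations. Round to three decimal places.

Mean between = 1.02/9 = 0.1133.
Mean within-Con = 1.71/3 = 0.5700; mean within-RF = 2.04/3 = 0.6800.
Geometric mean = √(0.5700 × 0.6800) = 0.6226.
HTMT = 0.1133 / 0.6226 = 0.182.

0.182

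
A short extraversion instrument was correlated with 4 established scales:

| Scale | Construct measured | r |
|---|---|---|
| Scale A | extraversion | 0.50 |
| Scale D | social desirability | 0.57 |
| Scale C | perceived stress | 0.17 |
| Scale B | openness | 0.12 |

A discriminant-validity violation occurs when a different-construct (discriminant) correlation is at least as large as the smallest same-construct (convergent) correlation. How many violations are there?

Convergent (same construct = extraversion): Scale A.
Smallest convergent = 0.50. Discriminant values: 0.57, 0.17, 0.12; count ≥ 0.50 → 1.

1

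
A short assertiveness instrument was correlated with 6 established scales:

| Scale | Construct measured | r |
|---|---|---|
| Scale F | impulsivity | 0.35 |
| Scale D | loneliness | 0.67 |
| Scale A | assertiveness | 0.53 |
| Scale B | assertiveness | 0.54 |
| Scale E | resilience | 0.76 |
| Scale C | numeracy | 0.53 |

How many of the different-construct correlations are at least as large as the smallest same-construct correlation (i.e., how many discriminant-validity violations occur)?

Convergent (same construct = assertiveness): Scale A, Scale B.
Smallest convergent = 0.53. Discriminant values: 0.35, 0.67, 0.76, 0.53; count ≥ 0.53 → 3.

3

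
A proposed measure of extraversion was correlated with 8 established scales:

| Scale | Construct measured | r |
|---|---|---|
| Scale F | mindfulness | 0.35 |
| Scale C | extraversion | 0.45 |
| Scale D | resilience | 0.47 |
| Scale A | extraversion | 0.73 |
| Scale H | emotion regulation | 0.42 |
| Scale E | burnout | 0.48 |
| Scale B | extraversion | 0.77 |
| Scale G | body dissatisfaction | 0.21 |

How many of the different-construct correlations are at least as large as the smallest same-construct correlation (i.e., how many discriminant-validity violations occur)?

Convergent (same construct = extraversion): Scale C, Scale A, Scale B.
Smallest convergent = 0.45. Discriminant values: 0.35, 0.47, 0.42, 0.48, 0.21; count ≥ 0.45 → 2.

2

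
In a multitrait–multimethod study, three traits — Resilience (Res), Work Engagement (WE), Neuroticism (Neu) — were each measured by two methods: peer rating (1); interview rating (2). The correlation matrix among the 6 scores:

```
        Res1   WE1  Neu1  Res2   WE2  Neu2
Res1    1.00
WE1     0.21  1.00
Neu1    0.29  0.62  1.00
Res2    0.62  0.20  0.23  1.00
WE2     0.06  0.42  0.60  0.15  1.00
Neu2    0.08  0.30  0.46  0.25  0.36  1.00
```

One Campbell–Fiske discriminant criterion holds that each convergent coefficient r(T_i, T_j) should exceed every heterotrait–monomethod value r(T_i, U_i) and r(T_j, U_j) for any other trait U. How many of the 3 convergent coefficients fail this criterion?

2

Convergent coefficients and their comparison sets:
Res (methods 1·2): 0.62 vs {0.21, 0.15, 0.29, 0.25} → pass.
WE (methods 1·2): 0.42 vs {0.21, 0.15, 0.62, 0.36} → fail.
Neu (methods 1·2): 0.46 vs {0.29, 0.25, 0.62, 0.36} → fail.
2 of 3 fail.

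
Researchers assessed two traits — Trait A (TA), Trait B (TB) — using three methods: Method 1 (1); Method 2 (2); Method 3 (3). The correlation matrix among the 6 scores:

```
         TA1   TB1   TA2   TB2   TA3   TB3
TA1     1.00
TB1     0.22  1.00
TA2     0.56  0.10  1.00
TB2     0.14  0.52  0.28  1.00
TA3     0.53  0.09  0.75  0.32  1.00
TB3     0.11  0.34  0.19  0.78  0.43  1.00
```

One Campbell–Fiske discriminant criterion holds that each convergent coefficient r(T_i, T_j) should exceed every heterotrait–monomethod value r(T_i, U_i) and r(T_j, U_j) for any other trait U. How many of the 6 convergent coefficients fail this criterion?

1

Each convergent coefficient versus the relevant comparison correlations:
TA (methods 1·2): 0.56 vs {0.22, 0.28} → pass.
TA (methods 1·3): 0.53 vs {0.22, 0.43} → pass.
TA (methods 2·3): 0.75 vs {0.28, 0.43} → pass.
TB (methods 1·2): 0.52 vs {0.22, 0.28} → pass.
TB (methods 1·3): 0.34 vs {0.22, 0.43} → fail.
TB (methods 2·3): 0.78 vs {0.28, 0.43} → pass.
1 of 6 fail.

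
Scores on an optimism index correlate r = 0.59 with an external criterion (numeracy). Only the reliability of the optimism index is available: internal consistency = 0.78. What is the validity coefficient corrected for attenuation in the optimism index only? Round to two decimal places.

Single correction: r_c = r_obs / √r_xx = 0.59 / √0.78 = 0.59 / 0.8832 ≈ 0.67.

0.67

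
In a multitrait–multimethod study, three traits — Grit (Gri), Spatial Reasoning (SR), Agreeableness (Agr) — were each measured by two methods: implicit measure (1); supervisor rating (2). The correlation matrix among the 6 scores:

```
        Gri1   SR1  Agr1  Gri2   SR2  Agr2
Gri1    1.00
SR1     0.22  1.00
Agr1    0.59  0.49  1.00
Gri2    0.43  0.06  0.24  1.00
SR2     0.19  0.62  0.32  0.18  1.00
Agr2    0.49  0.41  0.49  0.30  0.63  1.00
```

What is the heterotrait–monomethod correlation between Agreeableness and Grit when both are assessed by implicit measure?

0.59

Different traits, same method: r(Agr1, Gri1) = 0.59.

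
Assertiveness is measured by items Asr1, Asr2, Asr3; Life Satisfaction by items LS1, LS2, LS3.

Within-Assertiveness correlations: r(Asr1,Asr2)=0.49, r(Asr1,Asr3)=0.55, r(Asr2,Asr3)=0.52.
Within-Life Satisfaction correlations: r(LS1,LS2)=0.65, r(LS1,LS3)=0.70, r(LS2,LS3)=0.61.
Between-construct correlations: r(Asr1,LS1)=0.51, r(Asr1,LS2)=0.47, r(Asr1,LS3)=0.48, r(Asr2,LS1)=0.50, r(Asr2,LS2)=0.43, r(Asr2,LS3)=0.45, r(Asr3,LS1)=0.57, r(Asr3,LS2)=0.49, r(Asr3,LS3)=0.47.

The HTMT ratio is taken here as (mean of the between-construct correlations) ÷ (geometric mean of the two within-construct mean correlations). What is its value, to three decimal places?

Between-construct mean = 4.37/9 = 0.4856.
Mean within-Asr = 1.56/3 = 0.5200; mean within-LS = 1.96/3 = 0.6533.
Geometric mean = √(0.5200 × 0.6533) = 0.5829.
HTMT = 0.4856 / 0.5829 = 0.833.

0.833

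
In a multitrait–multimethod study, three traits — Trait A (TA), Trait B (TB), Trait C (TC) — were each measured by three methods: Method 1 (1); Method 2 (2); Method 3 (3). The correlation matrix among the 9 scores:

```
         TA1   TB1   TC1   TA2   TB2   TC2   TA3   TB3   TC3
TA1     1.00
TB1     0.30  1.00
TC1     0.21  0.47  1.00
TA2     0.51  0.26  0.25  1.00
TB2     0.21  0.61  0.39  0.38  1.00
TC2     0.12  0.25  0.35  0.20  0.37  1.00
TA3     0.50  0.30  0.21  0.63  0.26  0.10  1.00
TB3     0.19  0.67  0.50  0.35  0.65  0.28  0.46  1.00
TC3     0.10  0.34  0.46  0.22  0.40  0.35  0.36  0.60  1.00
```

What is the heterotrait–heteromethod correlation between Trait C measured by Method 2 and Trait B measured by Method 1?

0.25

Different traits and methods: r(TC2, TB1) = 0.25.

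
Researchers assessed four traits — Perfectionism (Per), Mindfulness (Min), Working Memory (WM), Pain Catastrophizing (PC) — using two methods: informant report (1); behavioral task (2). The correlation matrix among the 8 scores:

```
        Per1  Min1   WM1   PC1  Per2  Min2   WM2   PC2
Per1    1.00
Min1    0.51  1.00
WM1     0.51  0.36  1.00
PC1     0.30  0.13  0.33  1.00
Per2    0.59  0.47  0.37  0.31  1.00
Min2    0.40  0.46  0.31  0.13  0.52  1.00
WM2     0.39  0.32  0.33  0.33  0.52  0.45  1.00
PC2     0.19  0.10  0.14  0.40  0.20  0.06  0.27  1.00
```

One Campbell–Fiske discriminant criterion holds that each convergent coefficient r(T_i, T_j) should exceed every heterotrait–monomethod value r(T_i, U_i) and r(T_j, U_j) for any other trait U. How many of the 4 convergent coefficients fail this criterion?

Checking each validity diagonal entry against its comparison values:
Per (methods 1·2): 0.59 vs {0.51, 0.52, 0.51, 0.52, 0.30, 0.20} → pass.
Min (methods 1·2): 0.46 vs {0.51, 0.52, 0.36, 0.45, 0.13, 0.06} → fail.
WM (methods 1·2): 0.33 vs {0.51, 0.52, 0.36, 0.45, 0.33, 0.27} → fail.
PC (methods 1·2): 0.40 vs {0.30, 0.20, 0.13, 0.06, 0.33, 0.27} → pass.
2 of 4 fail.

2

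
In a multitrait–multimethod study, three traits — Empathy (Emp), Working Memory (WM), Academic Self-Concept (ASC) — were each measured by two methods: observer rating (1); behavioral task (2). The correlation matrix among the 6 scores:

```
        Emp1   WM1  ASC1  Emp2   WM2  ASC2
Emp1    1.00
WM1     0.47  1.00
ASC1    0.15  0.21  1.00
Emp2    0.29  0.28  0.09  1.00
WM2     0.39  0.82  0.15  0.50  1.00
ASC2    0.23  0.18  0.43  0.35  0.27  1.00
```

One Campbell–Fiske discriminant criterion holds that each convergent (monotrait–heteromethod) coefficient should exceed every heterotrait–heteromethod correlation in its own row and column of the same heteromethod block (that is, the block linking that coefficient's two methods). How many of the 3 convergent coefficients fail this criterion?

Convergent coefficients and their comparison sets:
Emp (methods 1·2): 0.29 vs {0.39, 0.28, 0.23, 0.09} → fail.
WM (methods 1·2): 0.82 vs {0.28, 0.39, 0.18, 0.15} → pass.
ASC (methods 1·2): 0.43 vs {0.09, 0.23, 0.15, 0.18} → pass.
1 of 3 fail.

1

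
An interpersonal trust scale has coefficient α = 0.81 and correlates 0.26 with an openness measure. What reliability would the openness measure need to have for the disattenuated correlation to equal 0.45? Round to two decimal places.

r_true = r_obs / √(r_xx · r_yy) ⇒ 0.45 = 0.26 / √(0.81 · r_yy).
√(0.81 · r_yy) = 0.26 / 0.45 = 0.5778; 0.81 · r_yy = 0.3339; r_yy = 0.3339 / 0.81 ≈ 0.41.

0.41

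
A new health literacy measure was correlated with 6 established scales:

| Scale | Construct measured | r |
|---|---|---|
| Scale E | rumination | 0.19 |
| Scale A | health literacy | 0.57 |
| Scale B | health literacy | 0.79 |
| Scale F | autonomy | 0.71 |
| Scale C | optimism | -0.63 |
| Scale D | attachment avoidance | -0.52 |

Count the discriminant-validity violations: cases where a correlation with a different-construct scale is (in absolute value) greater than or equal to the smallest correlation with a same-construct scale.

2

Convergent (same construct = health literacy): Scale A, Scale B.
Smallest convergent = 0.57. Discriminant |r|: 0.19, 0.71, 0.63, 0.52; count ≥ 0.57 → 2.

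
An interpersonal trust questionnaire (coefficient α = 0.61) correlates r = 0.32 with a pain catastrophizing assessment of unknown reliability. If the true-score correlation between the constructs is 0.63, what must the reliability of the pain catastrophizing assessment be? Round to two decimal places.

r_true = r_obs / √(r_xx · r_yy) ⇒ 0.63 = 0.32 / √(0.61 · r_yy).
√(0.61 · r_yy) = 0.32 / 0.63 = 0.5079; 0.61 · r_yy = 0.2580; r_yy = 0.2580 / 0.61 ≈ 0.42.

0.42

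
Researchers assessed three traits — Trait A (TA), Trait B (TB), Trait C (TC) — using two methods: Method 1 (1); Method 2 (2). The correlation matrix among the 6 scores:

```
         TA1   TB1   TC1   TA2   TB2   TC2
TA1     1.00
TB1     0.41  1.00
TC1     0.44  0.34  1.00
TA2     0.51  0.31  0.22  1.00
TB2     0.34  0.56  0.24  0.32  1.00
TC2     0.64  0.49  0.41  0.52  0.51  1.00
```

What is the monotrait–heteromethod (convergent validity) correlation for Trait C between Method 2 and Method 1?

Same trait (TC), different methods: r(TC2, TC1) = 0.41.

0.41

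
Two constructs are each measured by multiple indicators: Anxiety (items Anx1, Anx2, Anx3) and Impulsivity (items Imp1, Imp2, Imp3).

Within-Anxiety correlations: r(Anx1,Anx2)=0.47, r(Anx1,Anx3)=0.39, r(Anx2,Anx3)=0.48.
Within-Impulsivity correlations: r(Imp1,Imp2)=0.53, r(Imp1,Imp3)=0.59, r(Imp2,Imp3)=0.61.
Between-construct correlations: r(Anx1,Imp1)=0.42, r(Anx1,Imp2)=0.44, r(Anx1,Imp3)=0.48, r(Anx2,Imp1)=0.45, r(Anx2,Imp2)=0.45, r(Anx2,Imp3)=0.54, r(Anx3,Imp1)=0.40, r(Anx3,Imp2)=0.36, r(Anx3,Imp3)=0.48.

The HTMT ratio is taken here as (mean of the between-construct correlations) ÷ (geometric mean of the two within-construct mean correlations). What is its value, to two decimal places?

0.88

Mean between = 4.02/9 = 0.4467.
Mean within-Anx = 1.34/3 = 0.4467; mean within-Imp = 1.73/3 = 0.5767.
Geometric mean = √(0.4467 × 0.5767) = 0.5076.
HTMT = 0.4467 / 0.5076 = 0.88.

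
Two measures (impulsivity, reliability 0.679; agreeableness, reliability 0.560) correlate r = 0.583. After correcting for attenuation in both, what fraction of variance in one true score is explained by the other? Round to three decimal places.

Disattenuated r = 0.583 / √(0.679 × 0.560) = 0.583 / 0.6166 = 0.9455.
Shared true-score variance = 0.9455² = 0.8940 ≈ 0.894.

0.894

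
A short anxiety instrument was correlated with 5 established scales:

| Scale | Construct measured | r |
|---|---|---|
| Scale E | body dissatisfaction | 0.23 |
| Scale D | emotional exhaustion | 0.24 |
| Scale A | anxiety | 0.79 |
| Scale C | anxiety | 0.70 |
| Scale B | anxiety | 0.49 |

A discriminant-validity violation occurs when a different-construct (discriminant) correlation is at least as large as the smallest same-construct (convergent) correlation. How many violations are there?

Convergent (same construct = anxiety): Scale A, Scale C, Scale B.
Smallest convergent = 0.49. Discriminant values: 0.23, 0.24; count ≥ 0.49 → 0.

0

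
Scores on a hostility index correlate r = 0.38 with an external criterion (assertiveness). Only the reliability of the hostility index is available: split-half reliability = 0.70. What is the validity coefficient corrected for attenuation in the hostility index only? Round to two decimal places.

0.45

Single correction: r_c = r_obs / √r_xx = 0.38 / √0.70 = 0.38 / 0.8367 ≈ 0.45.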